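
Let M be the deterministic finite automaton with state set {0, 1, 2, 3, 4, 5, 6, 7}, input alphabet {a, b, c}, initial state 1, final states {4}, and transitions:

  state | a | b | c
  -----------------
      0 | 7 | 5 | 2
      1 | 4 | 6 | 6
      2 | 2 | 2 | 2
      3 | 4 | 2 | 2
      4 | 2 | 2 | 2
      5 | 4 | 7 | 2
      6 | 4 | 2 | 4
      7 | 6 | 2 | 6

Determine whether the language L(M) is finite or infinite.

finite

The useful states (reachable from 1 and able to reach an accepting state) are {1, 4, 6}.
Restricted to these states the transition graph has no cycle, so every accepting path has bounded length and L is finite.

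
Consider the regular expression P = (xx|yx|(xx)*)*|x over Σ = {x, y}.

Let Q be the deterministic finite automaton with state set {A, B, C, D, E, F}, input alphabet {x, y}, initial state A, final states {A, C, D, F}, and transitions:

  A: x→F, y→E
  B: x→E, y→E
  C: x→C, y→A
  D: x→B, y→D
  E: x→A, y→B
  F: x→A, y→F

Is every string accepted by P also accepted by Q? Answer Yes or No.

Yes

Converting the expression P to a DFA (subset construction, then merging equivalent states) gives the minimal DFA with states {p0, p1, p2, p3, p4}, start state p0, accepting states {p0, p1, p3} and transitions p0: x→p1, y→p2; p1: x→p3, y→p4; p2: x→p3, y→p4; p3: x→p2, y→p2; p4: x→p4, y→p4.
Exploring the product automaton P × Q from the start pair (p0, A), following both machines on each input symbol, reaches 9 state pairs: (p0, A), (p1, F), (p2, E), (p3, A), (p4, F), (p4, B), (p2, F), (p4, A), (p4, E).
P accepts in {p0, p1, p3} and Q accepts in {A, C, D, F}. The reachable pairs whose P-component is accepting are (p0, A), (p1, F), (p3, A); in each of them the Q-component is accepting too, so the product for L(P) \ L(Q) (P-component accepting, Q-component rejecting) has no reachable accepting pair and the difference is empty.
Hence every string in L(P) is also in L(Q).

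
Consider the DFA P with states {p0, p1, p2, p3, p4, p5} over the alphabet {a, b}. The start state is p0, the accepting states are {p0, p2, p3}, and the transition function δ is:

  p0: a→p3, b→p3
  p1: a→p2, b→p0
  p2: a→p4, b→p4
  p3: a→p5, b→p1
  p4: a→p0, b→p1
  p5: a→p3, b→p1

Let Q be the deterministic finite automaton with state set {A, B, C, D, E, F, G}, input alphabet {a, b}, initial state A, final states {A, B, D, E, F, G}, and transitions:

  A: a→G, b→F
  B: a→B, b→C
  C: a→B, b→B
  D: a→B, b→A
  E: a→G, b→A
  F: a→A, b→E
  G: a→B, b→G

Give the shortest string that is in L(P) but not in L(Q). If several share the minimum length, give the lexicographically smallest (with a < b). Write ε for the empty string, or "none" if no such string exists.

The string aabbb is accepted by P but not by Q.
No shorter string lies in the difference, and aabbb is the lexicographically first length-5 string in L(P) \ L(Q).

aabbb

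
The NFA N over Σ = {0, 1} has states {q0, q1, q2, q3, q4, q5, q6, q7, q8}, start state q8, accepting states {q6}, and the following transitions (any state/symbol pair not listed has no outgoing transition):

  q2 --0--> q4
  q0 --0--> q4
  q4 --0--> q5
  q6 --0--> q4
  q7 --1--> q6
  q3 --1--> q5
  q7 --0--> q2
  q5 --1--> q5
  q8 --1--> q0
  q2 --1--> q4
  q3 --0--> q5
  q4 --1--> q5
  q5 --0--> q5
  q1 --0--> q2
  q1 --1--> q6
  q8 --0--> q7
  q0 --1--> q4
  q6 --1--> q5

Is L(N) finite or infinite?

The useful states (reachable from q8 and able to reach an accepting state) are {q6, q7, q8}.
Restricted to these states the transition graph has no cycle, so every accepting path has bounded length and L is finite.

finite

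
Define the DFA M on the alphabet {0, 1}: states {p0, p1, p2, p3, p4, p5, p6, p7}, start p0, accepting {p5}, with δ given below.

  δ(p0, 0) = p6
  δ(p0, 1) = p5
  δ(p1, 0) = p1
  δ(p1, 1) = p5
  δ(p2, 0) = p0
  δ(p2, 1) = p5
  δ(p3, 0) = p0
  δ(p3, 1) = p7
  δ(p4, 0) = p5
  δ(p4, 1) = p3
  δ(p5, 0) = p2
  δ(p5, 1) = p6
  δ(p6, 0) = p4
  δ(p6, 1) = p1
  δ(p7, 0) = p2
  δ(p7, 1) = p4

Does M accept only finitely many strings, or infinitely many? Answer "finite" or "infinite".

infinite

State p0 is reachable from the start and can reach an accepting state, and it lies on the cycle p0 → p5 → p2 → p0.
Traversing that cycle any number of times yields accepted strings of unbounded length, so the language is infinite.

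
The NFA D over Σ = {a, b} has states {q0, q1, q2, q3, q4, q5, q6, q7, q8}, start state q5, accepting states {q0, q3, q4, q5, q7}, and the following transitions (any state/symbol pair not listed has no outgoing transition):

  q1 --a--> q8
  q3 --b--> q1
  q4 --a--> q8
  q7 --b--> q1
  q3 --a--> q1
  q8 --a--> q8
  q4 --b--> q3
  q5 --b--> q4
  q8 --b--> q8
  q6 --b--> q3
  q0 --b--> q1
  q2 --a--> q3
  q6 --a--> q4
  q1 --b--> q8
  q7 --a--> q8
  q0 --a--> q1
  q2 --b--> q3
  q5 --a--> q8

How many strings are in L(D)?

3

The useful subgraph on states {q3, q4, q5} is acyclic, so L(D) is finite; the longest accepting path visits 3 useful states, giving maximum string length 2.
Counting accepting paths from q5 by length: 1 of length 0, 1 of length 1, 1 of length 2. Total 3.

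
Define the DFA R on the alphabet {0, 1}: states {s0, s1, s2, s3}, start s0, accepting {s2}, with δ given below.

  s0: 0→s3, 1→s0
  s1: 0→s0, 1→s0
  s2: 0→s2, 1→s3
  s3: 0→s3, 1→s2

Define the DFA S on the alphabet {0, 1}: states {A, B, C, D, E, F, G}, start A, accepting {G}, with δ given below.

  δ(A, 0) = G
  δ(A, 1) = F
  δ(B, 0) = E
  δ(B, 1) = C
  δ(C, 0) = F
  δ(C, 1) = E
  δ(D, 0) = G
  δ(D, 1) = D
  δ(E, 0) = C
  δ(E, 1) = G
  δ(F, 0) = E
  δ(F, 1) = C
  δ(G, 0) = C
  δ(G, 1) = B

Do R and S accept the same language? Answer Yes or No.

No

The string 01 is accepted by R but rejected by S.
So L(R) ≠ L(S).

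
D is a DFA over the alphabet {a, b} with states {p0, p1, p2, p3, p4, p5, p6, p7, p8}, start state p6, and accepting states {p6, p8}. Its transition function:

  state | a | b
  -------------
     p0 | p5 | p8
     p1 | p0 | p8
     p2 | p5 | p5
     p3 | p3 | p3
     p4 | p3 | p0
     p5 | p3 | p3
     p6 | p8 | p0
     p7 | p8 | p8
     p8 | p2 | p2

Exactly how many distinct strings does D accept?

The useful subgraph on states {p0, p6, p8} is acyclic, so L(D) is finite; the longest accepting path visits 3 useful states, giving maximum string length 2.
Counting accepting paths from p6 by length: 1 of length 0, 1 of length 1, 1 of length 2. Total 3.

3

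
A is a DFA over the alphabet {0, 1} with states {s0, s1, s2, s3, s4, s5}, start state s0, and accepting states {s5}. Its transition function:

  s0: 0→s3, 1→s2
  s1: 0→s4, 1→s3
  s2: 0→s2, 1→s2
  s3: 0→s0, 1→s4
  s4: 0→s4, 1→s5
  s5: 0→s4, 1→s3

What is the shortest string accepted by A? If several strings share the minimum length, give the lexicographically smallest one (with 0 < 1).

011

A breadth-first search from s0 reaches an accepting state first via the path s0 → s3 → s4 → s5 on input 011.
No string of length < 3 is accepted (BFS exhausts all shorter strings without reaching an accepting state), and 011 is the lexicographically least accepting string of length 3.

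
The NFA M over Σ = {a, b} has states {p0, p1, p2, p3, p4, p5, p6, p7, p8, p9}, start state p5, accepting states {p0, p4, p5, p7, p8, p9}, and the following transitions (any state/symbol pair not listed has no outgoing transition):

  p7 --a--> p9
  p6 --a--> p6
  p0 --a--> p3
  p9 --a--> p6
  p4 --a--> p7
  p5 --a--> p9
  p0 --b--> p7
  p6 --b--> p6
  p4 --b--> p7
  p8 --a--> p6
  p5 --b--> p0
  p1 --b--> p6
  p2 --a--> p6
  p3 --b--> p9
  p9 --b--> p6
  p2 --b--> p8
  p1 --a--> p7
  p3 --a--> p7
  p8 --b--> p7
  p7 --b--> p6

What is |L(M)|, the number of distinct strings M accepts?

8

The useful subgraph on states {p0, p3, p5, p7, p9} is acyclic, so L(M) is finite; the longest accepting path visits 5 useful states, giving maximum string length 4.
Counting accepting paths from p5 by length: 1 of length 0, 2 of length 1, 1 of length 2, 3 of length 3, 1 of length 4. Total 8.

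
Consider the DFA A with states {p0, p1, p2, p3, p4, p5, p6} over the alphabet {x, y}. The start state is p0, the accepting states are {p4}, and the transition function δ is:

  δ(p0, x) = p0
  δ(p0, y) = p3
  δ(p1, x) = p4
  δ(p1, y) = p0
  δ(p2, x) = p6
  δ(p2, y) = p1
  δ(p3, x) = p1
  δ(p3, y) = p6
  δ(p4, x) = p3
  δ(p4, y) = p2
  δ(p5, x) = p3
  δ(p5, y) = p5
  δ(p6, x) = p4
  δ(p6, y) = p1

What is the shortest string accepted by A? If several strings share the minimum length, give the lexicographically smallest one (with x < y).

yxx

A breadth-first search from p0 reaches an accepting state first via the path p0 → p3 → p1 → p4 on input yxx.
No string of length < 3 is accepted (BFS exhausts all shorter strings without reaching an accepting state), and yxx is the lexicographically least accepting string of length 3.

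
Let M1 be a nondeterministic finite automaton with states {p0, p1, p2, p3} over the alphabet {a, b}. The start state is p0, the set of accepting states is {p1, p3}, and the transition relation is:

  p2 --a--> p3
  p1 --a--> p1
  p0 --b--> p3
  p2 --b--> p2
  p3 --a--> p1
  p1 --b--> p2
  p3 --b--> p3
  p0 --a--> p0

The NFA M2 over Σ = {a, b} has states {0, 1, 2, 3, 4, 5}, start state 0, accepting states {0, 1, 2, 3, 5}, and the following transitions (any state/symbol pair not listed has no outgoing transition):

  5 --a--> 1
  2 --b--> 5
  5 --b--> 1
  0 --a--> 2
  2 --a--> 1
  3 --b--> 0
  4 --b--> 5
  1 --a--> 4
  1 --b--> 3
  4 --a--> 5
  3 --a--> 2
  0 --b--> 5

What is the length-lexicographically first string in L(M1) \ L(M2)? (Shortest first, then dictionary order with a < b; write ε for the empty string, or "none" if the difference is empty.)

baa

The string baa is accepted by M1 but not by M2.
No shorter string lies in the difference, and baa is the lexicographically first length-3 string in L(M1) \ L(M2).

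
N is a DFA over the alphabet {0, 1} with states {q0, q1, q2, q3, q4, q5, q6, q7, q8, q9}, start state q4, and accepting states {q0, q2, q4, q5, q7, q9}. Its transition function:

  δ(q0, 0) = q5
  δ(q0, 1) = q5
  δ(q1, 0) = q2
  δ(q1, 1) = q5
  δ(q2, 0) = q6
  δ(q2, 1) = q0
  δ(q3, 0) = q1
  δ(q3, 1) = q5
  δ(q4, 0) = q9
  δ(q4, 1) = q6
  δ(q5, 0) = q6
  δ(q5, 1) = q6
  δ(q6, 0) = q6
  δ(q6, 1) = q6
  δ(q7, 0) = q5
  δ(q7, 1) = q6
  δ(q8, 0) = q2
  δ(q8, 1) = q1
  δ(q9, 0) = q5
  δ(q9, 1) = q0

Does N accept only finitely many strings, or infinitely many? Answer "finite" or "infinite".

The useful states (reachable from q4 and able to reach an accepting state) are {q0, q4, q5, q9}.
Restricted to these states the transition graph has no cycle, so every accepting path has bounded length and L is finite.

finite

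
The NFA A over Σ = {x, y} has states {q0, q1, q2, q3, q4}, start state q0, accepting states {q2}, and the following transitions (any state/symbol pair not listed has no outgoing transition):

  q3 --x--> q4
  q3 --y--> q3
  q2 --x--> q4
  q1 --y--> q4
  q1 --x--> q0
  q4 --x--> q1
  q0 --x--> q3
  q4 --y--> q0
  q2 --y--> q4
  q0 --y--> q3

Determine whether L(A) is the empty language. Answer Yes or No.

Yes

The states reachable from the start state are {q0, q1, q3, q4}.
None of the accepting states {q2} is reachable, so no string is accepted and L(A) = ∅.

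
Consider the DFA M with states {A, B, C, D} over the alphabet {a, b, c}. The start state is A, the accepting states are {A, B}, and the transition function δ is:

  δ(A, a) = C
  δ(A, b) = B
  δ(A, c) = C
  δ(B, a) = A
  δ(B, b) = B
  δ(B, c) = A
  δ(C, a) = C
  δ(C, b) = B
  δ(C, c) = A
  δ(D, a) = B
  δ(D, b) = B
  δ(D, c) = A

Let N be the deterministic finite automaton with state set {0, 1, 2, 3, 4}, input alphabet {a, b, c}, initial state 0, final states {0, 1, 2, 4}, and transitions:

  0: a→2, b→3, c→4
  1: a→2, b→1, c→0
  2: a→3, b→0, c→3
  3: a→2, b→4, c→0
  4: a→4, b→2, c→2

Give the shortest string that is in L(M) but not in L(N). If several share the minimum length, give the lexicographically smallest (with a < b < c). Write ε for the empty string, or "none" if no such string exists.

b

The string b is accepted by M but not by N.
No shorter string lies in the difference, and b is the lexicographically first length-1 string in L(M) \ L(N).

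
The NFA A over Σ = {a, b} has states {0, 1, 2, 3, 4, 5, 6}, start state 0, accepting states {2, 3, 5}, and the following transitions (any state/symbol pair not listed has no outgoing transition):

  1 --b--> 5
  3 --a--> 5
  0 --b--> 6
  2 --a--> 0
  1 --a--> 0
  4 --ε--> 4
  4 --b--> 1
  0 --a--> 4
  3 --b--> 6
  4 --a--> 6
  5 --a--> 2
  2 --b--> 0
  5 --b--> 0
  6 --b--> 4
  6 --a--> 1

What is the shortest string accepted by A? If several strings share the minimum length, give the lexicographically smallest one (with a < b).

A breadth-first search from 0 reaches an accepting state first via the path 0 → 4 → 1 → 5 on input abb.
No string of length < 3 is accepted (BFS exhausts all shorter strings without reaching an accepting state), and abb is the lexicographically least accepting string of length 3.

abb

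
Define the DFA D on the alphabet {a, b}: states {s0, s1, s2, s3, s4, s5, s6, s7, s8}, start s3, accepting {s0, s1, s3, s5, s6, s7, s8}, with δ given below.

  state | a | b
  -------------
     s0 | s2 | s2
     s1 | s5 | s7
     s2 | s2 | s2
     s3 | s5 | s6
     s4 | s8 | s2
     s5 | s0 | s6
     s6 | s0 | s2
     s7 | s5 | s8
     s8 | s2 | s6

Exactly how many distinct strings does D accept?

7

The useful subgraph on states {s0, s3, s5, s6} is acyclic, so L(D) is finite; the longest accepting path visits 4 useful states, giving maximum string length 3.
Counting accepting paths from s3 by length: 1 of length 0, 2 of length 1, 3 of length 2, 1 of length 3. Total 7.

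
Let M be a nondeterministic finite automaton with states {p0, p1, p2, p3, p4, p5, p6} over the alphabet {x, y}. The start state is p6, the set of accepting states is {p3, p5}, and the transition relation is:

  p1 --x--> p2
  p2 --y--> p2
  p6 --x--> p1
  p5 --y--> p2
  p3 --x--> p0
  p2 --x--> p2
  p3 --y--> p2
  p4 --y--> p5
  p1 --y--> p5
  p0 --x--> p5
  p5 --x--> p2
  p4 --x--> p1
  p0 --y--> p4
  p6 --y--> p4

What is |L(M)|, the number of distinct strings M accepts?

3

The useful subgraph on states {p1, p4, p5, p6} is acyclic, so L(M) is finite; the longest accepting path visits 4 useful states, giving maximum string length 3.
Counting accepting paths from p6 by length: 2 of length 2, 1 of length 3. Total 3.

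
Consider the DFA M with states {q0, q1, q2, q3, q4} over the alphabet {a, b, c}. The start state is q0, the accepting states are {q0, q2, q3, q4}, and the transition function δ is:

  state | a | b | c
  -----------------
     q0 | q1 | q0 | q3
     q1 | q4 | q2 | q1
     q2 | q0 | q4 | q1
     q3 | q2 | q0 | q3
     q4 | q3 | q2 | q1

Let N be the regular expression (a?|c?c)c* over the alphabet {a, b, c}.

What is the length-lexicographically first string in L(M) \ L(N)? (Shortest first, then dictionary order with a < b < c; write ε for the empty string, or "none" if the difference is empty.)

The string b is accepted by M but not by N.
No shorter string lies in the difference, and b is the lexicographically first length-1 string in L(M) \ L(N).

b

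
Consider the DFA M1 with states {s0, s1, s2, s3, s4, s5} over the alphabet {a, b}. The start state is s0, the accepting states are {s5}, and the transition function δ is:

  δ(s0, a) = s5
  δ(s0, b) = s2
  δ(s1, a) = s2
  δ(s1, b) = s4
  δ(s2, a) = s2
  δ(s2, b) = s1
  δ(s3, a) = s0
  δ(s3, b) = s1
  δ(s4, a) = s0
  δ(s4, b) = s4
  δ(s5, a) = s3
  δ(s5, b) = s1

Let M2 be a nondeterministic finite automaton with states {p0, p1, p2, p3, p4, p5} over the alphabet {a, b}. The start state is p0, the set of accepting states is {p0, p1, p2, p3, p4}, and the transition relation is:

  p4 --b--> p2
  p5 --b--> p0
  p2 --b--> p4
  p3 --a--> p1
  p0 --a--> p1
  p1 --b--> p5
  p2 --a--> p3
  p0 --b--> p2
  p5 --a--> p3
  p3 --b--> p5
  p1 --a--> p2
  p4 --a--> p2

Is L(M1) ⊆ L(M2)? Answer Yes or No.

Exploring the product automaton M1 × M2 from the start pair (s0, p0), following both machines on each input symbol, reaches 22 state pairs: (s0, p0), (s5, p1), (s2, p2), (s3, p2), (s1, p5), (s2, p3), (s1, p4), (s0, p3), (s4, p0), (s2, p1), (s4, p2), (s2, p5), (s0, p1), (s4, p4), (s1, p0), (s5, p2), (s0, p2), (s3, p3), (s5, p3), (s2, p4), (s3, p1), (s1, p2).
M1 accepts in {s5} and M2 accepts in {p0, p1, p2, p3, p4}. The reachable pairs whose M1-component is accepting are (s5, p1), (s5, p2), (s5, p3); in each of them the M2-component is accepting too, so the product for L(M1) \ L(M2) (M1-component accepting, M2-component rejecting) has no reachable accepting pair and the difference is empty.
Hence every string in L(M1) is also in L(M2).

Yes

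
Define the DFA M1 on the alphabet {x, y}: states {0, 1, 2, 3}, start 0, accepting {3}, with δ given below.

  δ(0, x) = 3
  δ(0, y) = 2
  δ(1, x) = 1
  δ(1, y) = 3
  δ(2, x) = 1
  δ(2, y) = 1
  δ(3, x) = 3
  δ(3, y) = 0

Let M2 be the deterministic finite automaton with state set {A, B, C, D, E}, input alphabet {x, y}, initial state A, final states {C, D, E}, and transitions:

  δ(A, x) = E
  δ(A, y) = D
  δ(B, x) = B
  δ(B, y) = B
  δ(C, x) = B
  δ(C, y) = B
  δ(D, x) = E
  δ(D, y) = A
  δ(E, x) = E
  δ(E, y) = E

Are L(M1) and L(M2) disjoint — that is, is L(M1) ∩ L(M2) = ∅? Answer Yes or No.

The string x is accepted by both M1 and M2.
Hence L(M1) ∩ L(M2) ≠ ∅.

No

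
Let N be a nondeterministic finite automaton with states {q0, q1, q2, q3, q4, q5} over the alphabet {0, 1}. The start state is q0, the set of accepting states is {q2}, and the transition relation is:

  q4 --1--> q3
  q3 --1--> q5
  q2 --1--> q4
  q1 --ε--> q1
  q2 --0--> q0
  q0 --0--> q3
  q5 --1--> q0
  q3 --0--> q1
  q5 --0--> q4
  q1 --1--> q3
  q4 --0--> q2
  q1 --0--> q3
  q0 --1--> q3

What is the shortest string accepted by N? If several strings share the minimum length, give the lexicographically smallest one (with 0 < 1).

A breadth-first search from q0 reaches an accepting state first via the path q0 → q3 → q5 → q4 → q2 on input 0100.
No string of length < 4 is accepted (BFS exhausts all shorter strings without reaching an accepting state), and 0100 is the lexicographically least accepting string of length 4.

0100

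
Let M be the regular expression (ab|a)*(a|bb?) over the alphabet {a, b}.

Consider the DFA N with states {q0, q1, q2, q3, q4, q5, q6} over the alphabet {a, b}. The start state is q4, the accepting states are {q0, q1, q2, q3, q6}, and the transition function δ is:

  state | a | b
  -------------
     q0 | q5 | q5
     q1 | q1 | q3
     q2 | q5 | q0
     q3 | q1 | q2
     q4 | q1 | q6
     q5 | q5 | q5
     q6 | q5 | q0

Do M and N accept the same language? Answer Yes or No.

Converting the expression M to a DFA (subset construction, then merging equivalent states) gives the minimal DFA with states {m0, m1, m2, m3, m4, m5}, start state m0, accepting states {m1, m2, m3, m5} and transitions m0: a→m1, b→m2; m1: a→m1, b→m3; m2: a→m4, b→m5; m3: a→m1, b→m2; m4: a→m4, b→m4; m5: a→m4, b→m4.
Exploring the product automaton M × N from the start pair (m0, q4), following both machines on each input symbol, reaches 7 state pairs: (m0, q4), (m1, q1), (m2, q6), (m3, q3), (m4, q5), (m5, q0), (m2, q2).
M accepts in {m1, m2, m3, m5} and N accepts in {q0, q1, q2, q3, q6}. In every reachable pair the two components are either both accepting — (m1, q1), (m2, q6), (m3, q3), (m5, q0), (m2, q2) — or both non-accepting, so no string is accepted by exactly one of the machines: L(M) \ L(N) and L(N) \ L(M) are both empty.
Hence every string is accepted by M iff it is accepted by N, and the two languages coincide.

Yes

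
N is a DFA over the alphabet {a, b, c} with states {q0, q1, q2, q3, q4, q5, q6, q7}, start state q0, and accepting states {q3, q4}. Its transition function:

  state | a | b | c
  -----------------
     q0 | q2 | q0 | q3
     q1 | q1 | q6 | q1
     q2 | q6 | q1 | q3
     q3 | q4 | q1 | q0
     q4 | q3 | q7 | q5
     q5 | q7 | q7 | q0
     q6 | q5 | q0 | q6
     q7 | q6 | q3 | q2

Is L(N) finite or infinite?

State q0 is reachable from the start and can reach an accepting state, and it lies on the cycle q0 → q0.
Traversing that cycle any number of times yields accepted strings of unbounded length, so the language is infinite.

infinite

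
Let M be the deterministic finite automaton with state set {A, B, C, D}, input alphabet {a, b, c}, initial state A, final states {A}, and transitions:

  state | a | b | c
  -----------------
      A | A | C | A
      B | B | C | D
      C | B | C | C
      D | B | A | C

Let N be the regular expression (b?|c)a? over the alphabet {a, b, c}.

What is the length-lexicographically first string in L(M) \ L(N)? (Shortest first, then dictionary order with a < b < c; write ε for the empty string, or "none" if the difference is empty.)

The string aa is accepted by M but not by N.
No shorter string lies in the difference, and aa is the lexicographically first length-2 string in L(M) \ L(N).

aa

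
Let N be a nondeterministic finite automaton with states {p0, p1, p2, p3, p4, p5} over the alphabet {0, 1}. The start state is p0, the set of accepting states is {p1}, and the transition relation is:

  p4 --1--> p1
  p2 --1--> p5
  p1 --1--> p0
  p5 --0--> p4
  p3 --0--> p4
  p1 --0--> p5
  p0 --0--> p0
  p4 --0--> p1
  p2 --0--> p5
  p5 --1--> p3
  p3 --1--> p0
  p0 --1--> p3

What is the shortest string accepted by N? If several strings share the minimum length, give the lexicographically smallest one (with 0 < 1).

100

A breadth-first search from p0 reaches an accepting state first via the path p0 → p3 → p4 → p1 on input 100.
No string of length < 3 is accepted (BFS exhausts all shorter strings without reaching an accepting state), and 100 is the lexicographically least accepting string of length 3.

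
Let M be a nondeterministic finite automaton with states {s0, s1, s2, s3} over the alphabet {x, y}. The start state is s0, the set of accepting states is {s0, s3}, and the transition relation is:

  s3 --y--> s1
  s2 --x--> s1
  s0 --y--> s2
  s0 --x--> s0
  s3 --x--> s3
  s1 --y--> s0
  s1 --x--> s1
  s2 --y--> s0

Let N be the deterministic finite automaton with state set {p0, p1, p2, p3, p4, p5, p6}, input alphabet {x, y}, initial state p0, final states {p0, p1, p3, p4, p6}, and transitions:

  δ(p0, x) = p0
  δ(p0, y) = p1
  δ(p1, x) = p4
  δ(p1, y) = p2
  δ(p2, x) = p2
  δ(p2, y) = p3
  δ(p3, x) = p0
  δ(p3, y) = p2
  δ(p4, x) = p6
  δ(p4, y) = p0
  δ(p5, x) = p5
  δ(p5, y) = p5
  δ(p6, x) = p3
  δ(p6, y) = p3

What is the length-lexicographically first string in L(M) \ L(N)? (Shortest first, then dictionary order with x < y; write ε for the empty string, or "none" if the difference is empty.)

The string yy is accepted by M but not by N.
No shorter string lies in the difference, and yy is the lexicographically first length-2 string in L(M) \ L(N).

yy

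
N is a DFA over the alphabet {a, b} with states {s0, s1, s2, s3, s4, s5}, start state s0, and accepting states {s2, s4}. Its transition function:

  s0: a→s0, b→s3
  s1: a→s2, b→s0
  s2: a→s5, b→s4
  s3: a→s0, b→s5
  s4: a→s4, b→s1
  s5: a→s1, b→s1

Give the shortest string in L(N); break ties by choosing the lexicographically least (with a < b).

A breadth-first search from s0 reaches an accepting state first via the path s0 → s3 → s5 → s1 → s2 on input bbaa.
No string of length < 4 is accepted (BFS exhausts all shorter strings without reaching an accepting state), and bbaa is the lexicographically least accepting string of length 4.

bbaa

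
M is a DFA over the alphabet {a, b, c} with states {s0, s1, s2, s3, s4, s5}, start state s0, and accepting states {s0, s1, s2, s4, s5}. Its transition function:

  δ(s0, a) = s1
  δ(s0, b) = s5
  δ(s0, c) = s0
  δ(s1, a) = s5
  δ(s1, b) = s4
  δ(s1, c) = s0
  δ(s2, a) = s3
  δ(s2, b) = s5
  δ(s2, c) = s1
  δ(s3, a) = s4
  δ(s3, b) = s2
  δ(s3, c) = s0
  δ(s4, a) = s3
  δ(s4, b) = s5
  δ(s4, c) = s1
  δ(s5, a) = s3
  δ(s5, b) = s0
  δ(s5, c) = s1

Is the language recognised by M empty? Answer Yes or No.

No

The empty string ε is accepted: the run s0 ends in the accepting state s0.
Since at least one string is accepted, L(M) is not empty.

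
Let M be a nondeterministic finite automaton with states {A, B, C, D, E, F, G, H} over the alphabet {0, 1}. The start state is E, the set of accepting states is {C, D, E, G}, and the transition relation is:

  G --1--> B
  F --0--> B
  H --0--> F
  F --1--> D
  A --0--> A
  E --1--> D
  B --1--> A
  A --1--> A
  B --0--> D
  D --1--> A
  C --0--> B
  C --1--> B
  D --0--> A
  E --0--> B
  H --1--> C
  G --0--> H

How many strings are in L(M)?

3

The useful subgraph on states {B, D, E} is acyclic, so L(M) is finite; the longest accepting path visits 3 useful states, giving maximum string length 2.
Counting accepting paths from E by length: 1 of length 0, 1 of length 1, 1 of length 2. Total 3.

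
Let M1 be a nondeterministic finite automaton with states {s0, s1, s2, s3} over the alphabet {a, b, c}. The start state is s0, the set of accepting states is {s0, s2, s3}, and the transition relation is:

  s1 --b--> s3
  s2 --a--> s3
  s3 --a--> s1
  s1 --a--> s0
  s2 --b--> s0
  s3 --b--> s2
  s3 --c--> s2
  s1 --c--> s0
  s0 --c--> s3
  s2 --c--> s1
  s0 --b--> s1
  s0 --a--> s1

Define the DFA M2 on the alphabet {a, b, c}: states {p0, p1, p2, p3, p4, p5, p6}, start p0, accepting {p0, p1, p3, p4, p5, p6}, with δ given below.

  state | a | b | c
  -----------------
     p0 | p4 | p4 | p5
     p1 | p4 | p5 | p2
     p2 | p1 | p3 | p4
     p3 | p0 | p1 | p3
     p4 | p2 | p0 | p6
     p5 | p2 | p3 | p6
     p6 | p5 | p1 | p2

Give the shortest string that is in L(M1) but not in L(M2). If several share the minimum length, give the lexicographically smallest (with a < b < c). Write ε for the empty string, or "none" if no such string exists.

aa

The string aa is accepted by M1 but not by M2.
No shorter string lies in the difference, and aa is the lexicographically first length-2 string in L(M1) \ L(M2).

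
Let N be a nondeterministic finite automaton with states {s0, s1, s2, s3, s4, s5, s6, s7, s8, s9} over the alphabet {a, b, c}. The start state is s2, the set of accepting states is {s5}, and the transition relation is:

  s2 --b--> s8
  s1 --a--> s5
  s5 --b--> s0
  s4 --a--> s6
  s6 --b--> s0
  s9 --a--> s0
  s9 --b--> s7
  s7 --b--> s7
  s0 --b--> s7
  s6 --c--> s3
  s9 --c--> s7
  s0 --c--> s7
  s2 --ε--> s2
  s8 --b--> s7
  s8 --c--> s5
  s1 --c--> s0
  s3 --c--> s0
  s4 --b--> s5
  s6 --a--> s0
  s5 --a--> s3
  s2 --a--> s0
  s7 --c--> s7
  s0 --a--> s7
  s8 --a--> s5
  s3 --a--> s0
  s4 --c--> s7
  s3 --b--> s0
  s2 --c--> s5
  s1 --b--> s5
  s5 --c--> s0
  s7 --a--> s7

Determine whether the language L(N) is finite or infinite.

The useful states (reachable from s2 and able to reach an accepting state) are {s2, s5, s8}.
Restricted to these states the transition graph has no cycle, so every accepting path has bounded length and L is finite.

finite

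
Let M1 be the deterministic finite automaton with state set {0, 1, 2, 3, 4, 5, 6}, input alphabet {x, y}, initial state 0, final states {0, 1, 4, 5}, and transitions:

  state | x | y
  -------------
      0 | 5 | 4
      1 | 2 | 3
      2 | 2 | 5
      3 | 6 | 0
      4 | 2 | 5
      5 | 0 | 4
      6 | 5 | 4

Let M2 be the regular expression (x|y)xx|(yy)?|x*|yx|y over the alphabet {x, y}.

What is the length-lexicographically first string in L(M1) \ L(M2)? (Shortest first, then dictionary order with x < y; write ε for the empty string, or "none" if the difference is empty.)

The string xy is accepted by M1 but not by M2.
No shorter string lies in the difference, and xy is the lexicographically first length-2 string in L(M1) \ L(M2).

xy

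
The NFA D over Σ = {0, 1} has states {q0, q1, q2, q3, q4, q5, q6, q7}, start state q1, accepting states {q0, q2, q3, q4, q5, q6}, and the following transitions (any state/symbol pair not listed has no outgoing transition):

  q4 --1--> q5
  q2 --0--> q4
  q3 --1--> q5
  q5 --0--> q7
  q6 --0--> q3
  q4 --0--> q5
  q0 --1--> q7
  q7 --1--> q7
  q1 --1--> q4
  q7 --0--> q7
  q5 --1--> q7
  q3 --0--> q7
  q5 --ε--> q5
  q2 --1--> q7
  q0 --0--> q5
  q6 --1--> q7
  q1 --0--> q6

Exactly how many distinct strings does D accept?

The useful subgraph on states {q1, q3, q4, q5, q6} is acyclic, so L(D) is finite; the longest accepting path visits 4 useful states, giving maximum string length 3.
Counting accepting paths from q1 by length: 2 of length 1, 3 of length 2, 1 of length 3. Total 6.

6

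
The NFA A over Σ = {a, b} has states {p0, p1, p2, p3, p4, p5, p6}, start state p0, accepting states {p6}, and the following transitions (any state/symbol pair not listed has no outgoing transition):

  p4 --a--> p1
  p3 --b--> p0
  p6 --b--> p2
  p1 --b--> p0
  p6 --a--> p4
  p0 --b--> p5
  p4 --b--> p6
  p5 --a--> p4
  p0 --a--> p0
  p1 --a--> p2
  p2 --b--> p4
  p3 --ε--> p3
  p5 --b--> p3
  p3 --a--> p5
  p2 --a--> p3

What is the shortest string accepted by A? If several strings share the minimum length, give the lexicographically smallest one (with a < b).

A breadth-first search from p0 reaches an accepting state first via the path p0 → p5 → p4 → p6 on input bab.
No string of length < 3 is accepted (BFS exhausts all shorter strings without reaching an accepting state), and bab is the lexicographically least accepting string of length 3.

bab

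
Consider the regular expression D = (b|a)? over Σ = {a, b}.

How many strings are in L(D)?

The expression has no Kleene star, so L(D) is finite. Expanding the alternatives gives {ε, a, b}.
That is 1 of length 0, 2 of length 1: 3 strings in all.

3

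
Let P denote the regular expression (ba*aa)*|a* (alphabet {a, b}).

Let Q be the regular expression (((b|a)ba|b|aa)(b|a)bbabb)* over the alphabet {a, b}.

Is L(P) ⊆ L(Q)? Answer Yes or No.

The string a is in L(P) but not in L(Q).
So L(P) ⊄ L(Q).

No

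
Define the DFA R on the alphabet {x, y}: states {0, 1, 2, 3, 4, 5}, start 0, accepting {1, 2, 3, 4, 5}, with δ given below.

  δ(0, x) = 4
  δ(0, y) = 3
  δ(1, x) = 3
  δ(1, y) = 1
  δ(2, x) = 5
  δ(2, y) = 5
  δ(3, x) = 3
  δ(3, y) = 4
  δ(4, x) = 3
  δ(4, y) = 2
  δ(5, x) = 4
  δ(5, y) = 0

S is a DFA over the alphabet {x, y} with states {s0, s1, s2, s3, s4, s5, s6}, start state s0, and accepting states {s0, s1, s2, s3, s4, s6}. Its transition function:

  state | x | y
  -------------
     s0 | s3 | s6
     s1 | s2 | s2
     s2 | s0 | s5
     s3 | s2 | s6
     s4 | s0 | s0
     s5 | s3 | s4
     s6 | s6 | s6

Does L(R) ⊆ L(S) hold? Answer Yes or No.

No

The string xxy is in L(R) but not in L(S).
So L(R) ⊄ L(S).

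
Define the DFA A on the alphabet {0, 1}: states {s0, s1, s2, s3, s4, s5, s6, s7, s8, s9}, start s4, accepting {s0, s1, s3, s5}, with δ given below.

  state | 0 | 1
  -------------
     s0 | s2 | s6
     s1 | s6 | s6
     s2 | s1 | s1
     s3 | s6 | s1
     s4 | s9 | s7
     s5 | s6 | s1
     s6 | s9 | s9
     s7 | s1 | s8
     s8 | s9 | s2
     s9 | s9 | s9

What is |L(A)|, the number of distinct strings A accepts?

The useful subgraph on states {s1, s2, s4, s7, s8} is acyclic, so L(A) is finite; the longest accepting path visits 5 useful states, giving maximum string length 4.
Counting accepting paths from s4 by length: 1 of length 2, 2 of length 4. Total 3.

3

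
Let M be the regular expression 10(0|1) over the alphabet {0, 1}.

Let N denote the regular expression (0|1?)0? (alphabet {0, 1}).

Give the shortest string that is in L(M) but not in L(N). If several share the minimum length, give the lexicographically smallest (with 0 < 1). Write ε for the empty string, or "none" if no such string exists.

The string 100 is accepted by M but not by N.
No shorter string lies in the difference, and 100 is the lexicographically first length-3 string in L(M) \ L(N).

100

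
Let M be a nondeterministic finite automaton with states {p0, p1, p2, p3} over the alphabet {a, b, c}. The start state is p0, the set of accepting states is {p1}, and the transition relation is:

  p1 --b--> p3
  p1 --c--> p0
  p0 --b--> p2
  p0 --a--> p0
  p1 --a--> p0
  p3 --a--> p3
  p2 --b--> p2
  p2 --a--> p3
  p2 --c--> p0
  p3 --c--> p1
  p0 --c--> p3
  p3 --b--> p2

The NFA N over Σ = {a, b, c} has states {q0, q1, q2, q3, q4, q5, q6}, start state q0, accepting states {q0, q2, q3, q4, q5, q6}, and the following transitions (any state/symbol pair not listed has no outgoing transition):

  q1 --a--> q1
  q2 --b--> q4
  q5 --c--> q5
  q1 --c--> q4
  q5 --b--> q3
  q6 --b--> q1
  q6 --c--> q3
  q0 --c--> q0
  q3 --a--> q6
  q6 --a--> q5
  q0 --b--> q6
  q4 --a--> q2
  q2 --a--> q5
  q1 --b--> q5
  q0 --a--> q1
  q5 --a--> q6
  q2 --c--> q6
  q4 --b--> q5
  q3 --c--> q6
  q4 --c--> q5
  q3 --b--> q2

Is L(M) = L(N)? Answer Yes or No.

No

The empty string ε is accepted by N but rejected by M.
So L(M) ≠ L(N).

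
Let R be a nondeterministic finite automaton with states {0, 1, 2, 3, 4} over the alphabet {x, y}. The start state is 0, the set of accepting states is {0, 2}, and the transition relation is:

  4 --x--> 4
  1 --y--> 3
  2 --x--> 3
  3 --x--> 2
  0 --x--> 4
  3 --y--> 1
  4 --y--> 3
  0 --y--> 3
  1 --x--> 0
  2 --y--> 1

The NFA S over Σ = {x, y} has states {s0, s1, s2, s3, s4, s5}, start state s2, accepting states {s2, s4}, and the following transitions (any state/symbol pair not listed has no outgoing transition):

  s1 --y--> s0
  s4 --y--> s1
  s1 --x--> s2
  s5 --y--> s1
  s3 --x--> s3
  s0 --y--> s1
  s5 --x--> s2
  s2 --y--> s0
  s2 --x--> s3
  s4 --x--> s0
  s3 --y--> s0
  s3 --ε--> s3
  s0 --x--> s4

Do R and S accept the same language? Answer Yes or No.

Yes

Exploring the product automaton R × S from the start pair (0, s2), following both machines on each input symbol, reaches 5 state pairs: (0, s2), (4, s3), (3, s0), (2, s4), (1, s1).
R accepts in {0, 2} and S accepts in {s2, s4}. In every reachable pair the two components are either both accepting — (0, s2), (2, s4) — or both non-accepting, so no string is accepted by exactly one of the machines: L(R) \ L(S) and L(S) \ L(R) are both empty.
Hence every string is accepted by R iff it is accepted by S, and the two languages coincide.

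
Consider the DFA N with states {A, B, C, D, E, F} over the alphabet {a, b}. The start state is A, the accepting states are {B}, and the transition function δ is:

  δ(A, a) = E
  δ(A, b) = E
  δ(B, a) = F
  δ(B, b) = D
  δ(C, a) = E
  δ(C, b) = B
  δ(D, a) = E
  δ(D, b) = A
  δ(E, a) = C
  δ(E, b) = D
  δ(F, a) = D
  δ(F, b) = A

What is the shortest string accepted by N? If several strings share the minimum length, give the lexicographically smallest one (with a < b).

A breadth-first search from A reaches an accepting state first via the path A → E → C → B on input aab.
No string of length < 3 is accepted (BFS exhausts all shorter strings without reaching an accepting state), and aab is the lexicographically least accepting string of length 3.

aab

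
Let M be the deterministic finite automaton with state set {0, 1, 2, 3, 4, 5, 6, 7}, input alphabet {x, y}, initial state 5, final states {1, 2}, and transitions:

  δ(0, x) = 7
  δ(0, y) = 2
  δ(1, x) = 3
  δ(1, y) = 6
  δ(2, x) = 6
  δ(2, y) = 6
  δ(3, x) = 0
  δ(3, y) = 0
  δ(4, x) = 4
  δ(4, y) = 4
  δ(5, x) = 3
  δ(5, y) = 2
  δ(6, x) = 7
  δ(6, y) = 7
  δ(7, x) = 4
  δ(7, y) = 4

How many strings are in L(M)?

3

The useful subgraph on states {0, 2, 3, 5} is acyclic, so L(M) is finite; the longest accepting path visits 4 useful states, giving maximum string length 3.
Counting accepting paths from 5 by length: 1 of length 1, 2 of length 3. Total 3.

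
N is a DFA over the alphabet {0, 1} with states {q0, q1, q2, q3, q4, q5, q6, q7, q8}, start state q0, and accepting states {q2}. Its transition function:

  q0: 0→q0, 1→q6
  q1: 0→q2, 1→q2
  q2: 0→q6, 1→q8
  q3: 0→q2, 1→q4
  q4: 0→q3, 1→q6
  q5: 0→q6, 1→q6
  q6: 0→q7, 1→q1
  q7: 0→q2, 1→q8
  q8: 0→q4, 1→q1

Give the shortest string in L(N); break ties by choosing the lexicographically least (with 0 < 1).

A breadth-first search from q0 reaches an accepting state first via the path q0 → q6 → q7 → q2 on input 100.
No string of length < 3 is accepted (BFS exhausts all shorter strings without reaching an accepting state), and 100 is the lexicographically least accepting string of length 3.

100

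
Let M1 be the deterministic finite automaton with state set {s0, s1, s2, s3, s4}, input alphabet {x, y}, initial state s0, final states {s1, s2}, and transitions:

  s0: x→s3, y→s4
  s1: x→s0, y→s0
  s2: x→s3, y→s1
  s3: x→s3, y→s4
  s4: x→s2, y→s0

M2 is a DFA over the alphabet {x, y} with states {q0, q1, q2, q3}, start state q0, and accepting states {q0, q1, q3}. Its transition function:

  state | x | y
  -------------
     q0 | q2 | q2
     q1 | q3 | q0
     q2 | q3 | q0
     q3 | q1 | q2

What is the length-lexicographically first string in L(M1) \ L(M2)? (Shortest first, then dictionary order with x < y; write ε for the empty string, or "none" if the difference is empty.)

xyx

The string xyx is accepted by M1 but not by M2.
No shorter string lies in the difference, and xyx is the lexicographically first length-3 string in L(M1) \ L(M2).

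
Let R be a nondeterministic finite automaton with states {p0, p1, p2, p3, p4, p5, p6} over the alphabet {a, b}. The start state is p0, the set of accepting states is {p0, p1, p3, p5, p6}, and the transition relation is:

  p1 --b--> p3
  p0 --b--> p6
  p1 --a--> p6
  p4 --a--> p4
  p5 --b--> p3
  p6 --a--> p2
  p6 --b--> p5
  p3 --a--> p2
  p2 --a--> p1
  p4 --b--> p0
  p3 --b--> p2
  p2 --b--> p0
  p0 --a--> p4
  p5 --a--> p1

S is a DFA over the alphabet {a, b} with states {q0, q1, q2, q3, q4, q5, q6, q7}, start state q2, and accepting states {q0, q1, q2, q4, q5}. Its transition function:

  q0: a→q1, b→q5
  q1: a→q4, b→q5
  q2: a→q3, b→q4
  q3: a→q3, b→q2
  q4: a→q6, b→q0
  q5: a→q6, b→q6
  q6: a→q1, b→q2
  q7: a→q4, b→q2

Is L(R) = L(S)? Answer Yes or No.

Exploring the product automaton R × S from the start pair (p0, q2), following both machines on each input symbol, reaches 7 state pairs: (p0, q2), (p4, q3), (p6, q4), (p2, q6), (p5, q0), (p1, q1), (p3, q5).
R accepts in {p0, p1, p3, p5, p6} and S accepts in {q0, q1, q2, q4, q5}. In every reachable pair the two components are either both accepting — (p0, q2), (p6, q4), (p5, q0), (p1, q1), (p3, q5) — or both non-accepting, so no string is accepted by exactly one of the machines: L(R) \ L(S) and L(S) \ L(R) are both empty.
Hence every string is accepted by R iff it is accepted by S, and the two languages coincide.

Yes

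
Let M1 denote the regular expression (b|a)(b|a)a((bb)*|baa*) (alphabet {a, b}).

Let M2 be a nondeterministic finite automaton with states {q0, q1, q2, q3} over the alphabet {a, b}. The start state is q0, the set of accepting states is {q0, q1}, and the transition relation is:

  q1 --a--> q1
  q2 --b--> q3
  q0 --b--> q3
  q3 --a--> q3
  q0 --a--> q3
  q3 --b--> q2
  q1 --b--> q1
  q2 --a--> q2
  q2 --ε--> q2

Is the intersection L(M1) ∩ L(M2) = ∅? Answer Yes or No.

Yes

Converting the expression M1 to a DFA (subset construction, then merging equivalent states) gives the minimal DFA with states {r0, r1, r2, r3, r4, r5, r6, r7, r8}, start state r0, accepting states {r3, r6, r7} and transitions r0: a→r1, b→r1; r1: a→r2, b→r2; r2: a→r3, b→r4; r3: a→r4, b→r5; r4: a→r4, b→r4; r5: a→r6, b→r7; r6: a→r6, b→r4; r7: a→r4, b→r8; r8: a→r4, b→r7.
Exploring the product automaton M1 × M2 from the start pair (r0, q0), following both machines on each input symbol, reaches 16 state pairs: (r0, q0), (r1, q3), (r2, q3), (r2, q2), (r3, q3), (r4, q2), (r3, q2), (r4, q3), (r5, q2), (r5, q3), (r6, q2), (r7, q3), (r6, q3), (r7, q2), (r8, q2), (r8, q3).
M1 accepts in {r3, r6, r7} and M2 accepts in {q0, q1}; no reachable pair has both components accepting, so no string drives both machines to acceptance simultaneously and L(M1) ∩ L(M2) = ∅.
So no string is accepted by both, and the intersection is empty.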